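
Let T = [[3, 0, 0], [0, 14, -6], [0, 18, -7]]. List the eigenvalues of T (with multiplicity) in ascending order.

2, 3, 5

Characteristic polynomial: p(s) = s^3 - 10s^2 + 31s - 30 = (s - 5)(s - 3)(s - 2).
Roots (with multiplicity): 2, 3, 5.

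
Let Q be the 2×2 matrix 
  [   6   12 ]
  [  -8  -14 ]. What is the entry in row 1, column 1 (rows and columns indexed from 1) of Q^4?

Characteristic polynomial: t^2 + 8t + 12 = (t + 2)(t + 6), so the eigenvalues are -6, -2.
t=-6: eigenvector (1, -1).
t=-2: eigenvector (3, -2).
P = [[1, 3], [-1, -2]], D = diag(-6, -2), P⁻¹ = [[-2, -3], [1, 1]].
Q⁴ = P·diag(1296, 16)·P⁻¹ = [[-2544, -3840], [2560, 3856]].
The requested entry is -2544.

-2544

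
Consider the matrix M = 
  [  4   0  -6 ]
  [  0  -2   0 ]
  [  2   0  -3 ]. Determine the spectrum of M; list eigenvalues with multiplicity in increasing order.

Characteristic polynomial: p(t) = t^3 + t^2 - 2t = t(t - 1)(t + 2).
Roots (with multiplicity): -2, 0, 1.

-2, 0, 1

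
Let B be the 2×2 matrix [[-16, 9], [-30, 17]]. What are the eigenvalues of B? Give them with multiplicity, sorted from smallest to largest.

-1, 2

Characteristic polynomial: p(s) = s^2 - s - 2 = (s - 2)(s + 1).
Roots (with multiplicity): -1, 2.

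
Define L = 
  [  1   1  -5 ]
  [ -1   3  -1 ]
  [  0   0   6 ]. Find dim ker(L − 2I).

L − 2I = [[-1, 1, -5], [-1, 1, -1], [0, 0, 4]].
This matrix has rank 2, so its null space has dimension 3 − 2 = 1.

1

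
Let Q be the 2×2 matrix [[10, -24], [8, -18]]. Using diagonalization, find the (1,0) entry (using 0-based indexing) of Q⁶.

-93184

Characteristic polynomial: s^2 + 8s + 12 = (s + 2)(s + 6), so the eigenvalues are -6, -2.
s=-2: eigenvector (-2, -1).
s=-6: eigenvector (3, 2).
P = [[-2, 3], [-1, 2]], D = diag(-2, -6), P⁻¹ = [[-2, 3], [-1, 2]].
Q⁶ = P·diag(64, 46656)·P⁻¹ = [[-139712, 279552], [-93184, 186432]].
The requested entry is -93184.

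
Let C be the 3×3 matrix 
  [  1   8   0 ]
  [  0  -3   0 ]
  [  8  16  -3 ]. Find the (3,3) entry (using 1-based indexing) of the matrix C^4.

81

Characteristic polynomial: μ^3 + 5μ^2 + 3μ - 9 = (μ - 1)(μ + 3)^2, so the eigenvalues are -3, -3, 1.
μ=1: eigenvector (1, 0, 2).
μ=-3: eigenvector (-2, 1, -6).
μ=-3: eigenvector (0, 0, 1).
P = [[1, -2, 0], [0, 1, 0], [2, -6, 1]], D = diag(1, -3, -3), P⁻¹ = [[1, 2, 0], [0, 1, 0], [-2, 2, 1]].
C⁴ = P·diag(1, 81, 81)·P⁻¹ = [[1, -160, 0], [0, 81, 0], [-160, -320, 81]].
The requested entry is 81.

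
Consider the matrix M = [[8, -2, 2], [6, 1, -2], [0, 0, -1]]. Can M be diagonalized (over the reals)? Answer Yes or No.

Yes

Characteristic polynomial: p(μ) = μ^3 - 8μ^2 + 11μ + 20 = (μ - 5)(μ - 4)(μ + 1).
All 3 eigenvalues are distinct, so M is diagonalizable.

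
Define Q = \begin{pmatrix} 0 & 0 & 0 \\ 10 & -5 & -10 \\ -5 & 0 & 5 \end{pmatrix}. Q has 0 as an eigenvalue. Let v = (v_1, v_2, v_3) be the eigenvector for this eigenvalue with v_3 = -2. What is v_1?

Q = [[0, 0, 0], [10, -5, -10], [-5, 0, 5]].
Solving (Q)v = 0 gives the eigenspace spanned by (-2, 0, -2).
With v_3 = -2, v = (-2, 0, -2), so v_1 = -2.

-2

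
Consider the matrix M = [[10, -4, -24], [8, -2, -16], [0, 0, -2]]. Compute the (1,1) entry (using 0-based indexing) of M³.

-200

Characteristic polynomial: t^3 - 6t^2 - 4t + 24 = (t - 6)(t - 2)(t + 2), so the eigenvalues are -2, 2, 6.
t=-2: eigenvector (2, 0, 1).
t=6: eigenvector (-1, -1, 0).
t=2: eigenvector (1, 2, 0).
P = [[2, -1, 1], [0, -1, 2], [1, 0, 0]], D = diag(-2, 6, 2), P⁻¹ = [[0, 0, 1], [-2, 1, 4], [-1, 1, 2]].
M³ = P·diag(-8, 216, 8)·P⁻¹ = [[424, -208, -864], [416, -200, -832], [0, 0, -8]].
The requested entry is -200.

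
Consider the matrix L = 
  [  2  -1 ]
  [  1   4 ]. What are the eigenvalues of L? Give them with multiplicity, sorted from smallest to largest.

Characteristic polynomial: p(μ) = μ^2 - 6μ + 9 = (μ - 3)^2.
Roots (with multiplicity): 3, 3.

3, 3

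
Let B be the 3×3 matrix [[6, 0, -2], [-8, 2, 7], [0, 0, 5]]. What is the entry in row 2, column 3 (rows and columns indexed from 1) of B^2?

Characteristic polynomial: μ^3 - 13μ^2 + 52μ - 60 = (μ - 6)(μ - 5)(μ - 2), so the eigenvalues are 2, 5, 6.
μ=2: eigenvector (0, 1, 0).
μ=6: eigenvector (1, -2, 0).
μ=5: eigenvector (2, -3, 1).
P = [[0, 1, 2], [1, -2, -3], [0, 0, 1]], D = diag(2, 6, 5), P⁻¹ = [[2, 1, -1], [1, 0, -2], [0, 0, 1]].
B² = P·diag(4, 36, 25)·P⁻¹ = [[36, 0, -22], [-64, 4, 65], [0, 0, 25]].
The requested entry is 65.

65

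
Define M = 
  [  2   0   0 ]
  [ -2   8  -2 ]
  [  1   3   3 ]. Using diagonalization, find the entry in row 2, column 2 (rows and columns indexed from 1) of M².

Characteristic polynomial: s^3 - 13s^2 + 52s - 60 = (s - 6)(s - 5)(s - 2), so the eigenvalues are 2, 5, 6.
s=2: eigenvector (1, 0, -1).
s=5: eigenvector (0, 2, 3).
s=6: eigenvector (0, 1, 1).
P = [[1, 0, 0], [0, 2, 1], [-1, 3, 1]], D = diag(2, 5, 6), P⁻¹ = [[1, 0, 0], [1, -1, 1], [-2, 3, -2]].
M² = P·diag(4, 25, 36)·P⁻¹ = [[4, 0, 0], [-22, 58, -22], [-1, 33, 3]].
The requested entry is 58.

58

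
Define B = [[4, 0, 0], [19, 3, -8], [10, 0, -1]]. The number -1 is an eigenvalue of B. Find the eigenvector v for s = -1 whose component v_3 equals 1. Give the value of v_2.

B + 1I = [[5, 0, 0], [19, 4, -8], [10, 0, 0]].
Solving (B + 1I)v = 0 gives the eigenspace spanned by (0, 2, 1).
With v_3 = 1, v = (0, 2, 1), so v_2 = 2.

2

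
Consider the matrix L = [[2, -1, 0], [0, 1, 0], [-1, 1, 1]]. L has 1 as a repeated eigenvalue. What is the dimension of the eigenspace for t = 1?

2

L − 1I = [[1, -1, 0], [0, 0, 0], [-1, 1, 0]].
This matrix has rank 1, so its null space has dimension 3 − 1 = 2.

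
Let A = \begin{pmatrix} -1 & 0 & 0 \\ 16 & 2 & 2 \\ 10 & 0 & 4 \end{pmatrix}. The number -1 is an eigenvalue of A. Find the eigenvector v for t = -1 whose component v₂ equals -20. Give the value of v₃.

A + 1I = [[0, 0, 0], [16, 3, 2], [10, 0, 5]].
Solving (A + 1I)v = 0 gives the eigenspace spanned by (5, -20, -10).
With v₂ = -20, v = (5, -20, -10), so v₃ = -10.

-10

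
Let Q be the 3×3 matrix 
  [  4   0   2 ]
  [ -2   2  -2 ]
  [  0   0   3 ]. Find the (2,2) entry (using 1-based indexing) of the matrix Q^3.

8

Characteristic polynomial: λ^3 - 9λ^2 + 26λ - 24 = (λ - 4)(λ - 3)(λ - 2), so the eigenvalues are 2, 3, 4.
λ=2: eigenvector (0, 1, 0).
λ=4: eigenvector (1, -1, 0).
λ=3: eigenvector (-2, 2, 1).
P = [[0, 1, -2], [1, -1, 2], [0, 0, 1]], D = diag(2, 4, 3), P⁻¹ = [[1, 1, 0], [1, 0, 2], [0, 0, 1]].
Q³ = P·diag(8, 64, 27)·P⁻¹ = [[64, 0, 74], [-56, 8, -74], [0, 0, 27]].
The requested entry is 8.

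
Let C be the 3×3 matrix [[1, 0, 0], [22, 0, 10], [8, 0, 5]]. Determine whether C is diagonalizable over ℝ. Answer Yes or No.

Yes

Characteristic polynomial: p(t) = t^3 - 6t^2 + 5t = t(t - 5)(t - 1).
All 3 eigenvalues are distinct, so C is diagonalizable.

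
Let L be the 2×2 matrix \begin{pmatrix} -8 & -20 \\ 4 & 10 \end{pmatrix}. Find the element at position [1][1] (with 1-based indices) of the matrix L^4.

Characteristic polynomial: t^2 - 2t = t(t - 2), so the eigenvalues are 0, 2.
t=0: eigenvector (5, -2).
t=2: eigenvector (-2, 1).
P = [[5, -2], [-2, 1]], D = diag(0, 2), P⁻¹ = [[1, 2], [2, 5]].
L⁴ = P·diag(0, 16)·P⁻¹ = [[-64, -160], [32, 80]].
The requested entry is -64.

-64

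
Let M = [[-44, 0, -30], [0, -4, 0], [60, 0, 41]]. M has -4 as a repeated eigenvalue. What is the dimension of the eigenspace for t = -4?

M + 4I = [[-40, 0, -30], [0, 0, 0], [60, 0, 45]].
This matrix has rank 1, so its null space has dimension 3 − 1 = 2.

2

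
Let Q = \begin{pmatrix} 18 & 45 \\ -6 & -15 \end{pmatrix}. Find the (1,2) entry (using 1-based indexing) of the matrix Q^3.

405

Characteristic polynomial: μ^2 - 3μ = μ(μ - 3), so the eigenvalues are 0, 3.
μ=3: eigenvector (-3, 1).
μ=0: eigenvector (-5, 2).
P = [[-3, -5], [1, 2]], D = diag(3, 0), P⁻¹ = [[-2, -5], [1, 3]].
Q³ = P·diag(27, 0)·P⁻¹ = [[162, 405], [-54, -135]].
The requested entry is 405.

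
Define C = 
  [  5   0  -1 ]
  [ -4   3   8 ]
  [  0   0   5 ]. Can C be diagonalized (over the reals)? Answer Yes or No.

Characteristic polynomial: p(t) = t^3 - 13t^2 + 55t - 75 = (t - 5)^2(t - 3).
t = 5 has algebraic multiplicity 2; rank(C − 5I) = 2, so geometric multiplicity = 1.
Geometric multiplicity < algebraic multiplicity, so C is not diagonalizable.

No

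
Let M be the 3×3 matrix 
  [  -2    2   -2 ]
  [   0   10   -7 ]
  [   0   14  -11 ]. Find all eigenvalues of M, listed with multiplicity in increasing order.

Characteristic polynomial: p(μ) = μ^3 + 3μ^2 - 10μ - 24 = (μ - 3)(μ + 2)(μ + 4).
Roots (with multiplicity): -4, -2, 3.

-4, -2, 3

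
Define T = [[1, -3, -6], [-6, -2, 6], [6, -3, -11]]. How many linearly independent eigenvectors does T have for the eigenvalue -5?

T + 5I = [[6, -3, -6], [-6, 3, 6], [6, -3, -6]].
This matrix has rank 1, so its null space has dimension 3 − 1 = 2.

2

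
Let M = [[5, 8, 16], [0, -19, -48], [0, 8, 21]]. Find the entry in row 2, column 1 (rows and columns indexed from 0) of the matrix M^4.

Characteristic polynomial: s^3 - 7s^2 - 5s + 75 = (s - 5)^2(s + 3), so the eigenvalues are -3, 5, 5.
s=5: eigenvector (1, -2, 1).
s=-3: eigenvector (-1, 3, -1).
s=5: eigenvector (0, -2, 1).
P = [[1, -1, 0], [-2, 3, -2], [1, -1, 1]], D = diag(5, -3, 5), P⁻¹ = [[1, 1, 2], [0, 1, 2], [-1, 0, 1]].
M⁴ = P·diag(625, 81, 625)·P⁻¹ = [[625, 544, 1088], [0, -1007, -3264], [0, 544, 1713]].
The requested entry is 544.

544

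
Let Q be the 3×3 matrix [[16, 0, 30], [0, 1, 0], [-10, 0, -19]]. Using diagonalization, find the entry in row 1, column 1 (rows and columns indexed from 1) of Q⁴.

Characteristic polynomial: s^3 + 2s^2 - 7s + 4 = (s - 1)^2(s + 4), so the eigenvalues are -4, 1, 1.
s=-4: eigenvector (-3, 0, 2).
s=1: eigenvector (0, 1, 0).
s=1: eigenvector (-2, 0, 1).
P = [[-3, 0, -2], [0, 1, 0], [2, 0, 1]], D = diag(-4, 1, 1), P⁻¹ = [[1, 0, 2], [0, 1, 0], [-2, 0, -3]].
Q⁴ = P·diag(256, 1, 1)·P⁻¹ = [[-764, 0, -1530], [0, 1, 0], [510, 0, 1021]].
The requested entry is -764.

-764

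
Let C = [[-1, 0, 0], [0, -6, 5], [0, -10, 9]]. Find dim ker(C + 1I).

C + 1I = [[0, 0, 0], [0, -5, 5], [0, -10, 10]].
This matrix has rank 1, so its null space has dimension 3 − 1 = 2.

2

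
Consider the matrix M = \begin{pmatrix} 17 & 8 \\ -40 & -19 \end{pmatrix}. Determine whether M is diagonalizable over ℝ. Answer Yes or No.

Characteristic polynomial: p(μ) = μ^2 + 2μ - 3 = (μ - 1)(μ + 3).
All 2 eigenvalues are distinct, so M is diagonalizable.

Yes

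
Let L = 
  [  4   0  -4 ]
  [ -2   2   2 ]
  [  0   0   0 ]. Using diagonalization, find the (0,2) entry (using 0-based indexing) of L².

Characteristic polynomial: r^3 - 6r^2 + 8r = r(r - 4)(r - 2), so the eigenvalues are 0, 2, 4.
r=2: eigenvector (0, 1, 0).
r=4: eigenvector (1, -1, 0).
r=0: eigenvector (1, 0, 1).
P = [[0, 1, 1], [1, -1, 0], [0, 0, 1]], D = diag(2, 4, 0), P⁻¹ = [[1, 1, -1], [1, 0, -1], [0, 0, 1]].
L² = P·diag(4, 16, 0)·P⁻¹ = [[16, 0, -16], [-12, 4, 12], [0, 0, 0]].
The requested entry is -16.

-16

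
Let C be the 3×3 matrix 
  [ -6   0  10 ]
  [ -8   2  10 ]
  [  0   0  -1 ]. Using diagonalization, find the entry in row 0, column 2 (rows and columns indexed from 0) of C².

-70

Characteristic polynomial: r^3 + 5r^2 - 8r - 12 = (r - 2)(r + 1)(r + 6), so the eigenvalues are -6, -1, 2.
r=-1: eigenvector (2, 2, 1).
r=2: eigenvector (0, 1, 0).
r=-6: eigenvector (1, 1, 0).
P = [[2, 0, 1], [2, 1, 1], [1, 0, 0]], D = diag(-1, 2, -6), P⁻¹ = [[0, 0, 1], [-1, 1, 0], [1, 0, -2]].
C² = P·diag(1, 4, 36)·P⁻¹ = [[36, 0, -70], [32, 4, -70], [0, 0, 1]].
The requested entry is -70.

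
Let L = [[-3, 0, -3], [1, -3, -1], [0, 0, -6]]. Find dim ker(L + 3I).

L + 3I = [[0, 0, -3], [1, 0, -1], [0, 0, -3]].
This matrix has rank 2, so its null space has dimension 3 − 2 = 1.

1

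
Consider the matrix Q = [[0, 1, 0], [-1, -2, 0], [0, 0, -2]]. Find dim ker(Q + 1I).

1

Q + 1I = [[1, 1, 0], [-1, -1, 0], [0, 0, -1]].
This matrix has rank 2, so its null space has dimension 3 − 2 = 1.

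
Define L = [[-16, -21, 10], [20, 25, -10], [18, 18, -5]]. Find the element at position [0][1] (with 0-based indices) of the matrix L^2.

Characteristic polynomial: λ^3 - 4λ^2 - 25λ + 100 = (λ - 5)(λ - 4)(λ + 5), so the eigenvalues are -5, 4, 5.
λ=4: eigenvector (1, 0, 2).
λ=5: eigenvector (-1, 1, 0).
λ=-5: eigenvector (-1, 1, 1).
P = [[1, -1, -1], [0, 1, 1], [2, 0, 1]], D = diag(4, 5, -5), P⁻¹ = [[1, 1, 0], [2, 3, -1], [-2, -2, 1]].
L² = P·diag(16, 25, 25)·P⁻¹ = [[16, -9, 0], [0, 25, 0], [-18, -18, 25]].
The requested entry is -9.

-9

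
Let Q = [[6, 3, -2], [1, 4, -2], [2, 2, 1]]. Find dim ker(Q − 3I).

Q − 3I = [[3, 3, -2], [1, 1, -2], [2, 2, -2]].
This matrix has rank 2, so its null space has dimension 3 − 2 = 1.

1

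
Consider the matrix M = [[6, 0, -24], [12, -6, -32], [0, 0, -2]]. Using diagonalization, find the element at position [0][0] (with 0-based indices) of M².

36

Characteristic polynomial: λ^3 + 2λ^2 - 36λ - 72 = (λ - 6)(λ + 2)(λ + 6), so the eigenvalues are -6, -2, 6.
λ=6: eigenvector (1, 1, 0).
λ=-2: eigenvector (3, 1, 1).
λ=-6: eigenvector (0, 1, 0).
P = [[1, 3, 0], [1, 1, 1], [0, 1, 0]], D = diag(6, -2, -6), P⁻¹ = [[1, 0, -3], [0, 0, 1], [-1, 1, 2]].
M² = P·diag(36, 4, 36)·P⁻¹ = [[36, 0, -96], [0, 36, -32], [0, 0, 4]].
The requested entry is 36.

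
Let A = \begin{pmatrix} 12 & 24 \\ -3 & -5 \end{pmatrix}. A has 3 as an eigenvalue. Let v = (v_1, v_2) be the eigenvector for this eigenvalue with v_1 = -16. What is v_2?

A − 3I = [[9, 24], [-3, -8]].
Solving (A − 3I)v = 0 gives the eigenspace spanned by (-16, 6).
With v_1 = -16, v = (-16, 6), so v_2 = 6.

6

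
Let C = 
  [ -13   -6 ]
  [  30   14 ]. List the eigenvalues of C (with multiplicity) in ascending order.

-1, 2

Characteristic polynomial: p(μ) = μ^2 - μ - 2 = (μ - 2)(μ + 1).
Roots (with multiplicity): -1, 2.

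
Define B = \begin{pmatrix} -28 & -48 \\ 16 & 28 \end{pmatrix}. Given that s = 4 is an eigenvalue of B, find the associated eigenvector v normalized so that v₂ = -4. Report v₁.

B − 4I = [[-32, -48], [16, 24]].
Solving (B − 4I)v = 0 gives the eigenspace spanned by (6, -4).
With v₂ = -4, v = (6, -4), so v₁ = 6.

6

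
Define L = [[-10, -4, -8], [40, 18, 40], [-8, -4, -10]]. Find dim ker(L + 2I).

L + 2I = [[-8, -4, -8], [40, 20, 40], [-8, -4, -8]].
This matrix has rank 1, so its null space has dimension 3 − 1 = 2.

2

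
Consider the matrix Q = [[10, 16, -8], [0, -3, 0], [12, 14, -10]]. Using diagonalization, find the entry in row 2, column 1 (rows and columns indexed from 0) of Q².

Characteristic polynomial: λ^3 + 3λ^2 - 4λ - 12 = (λ - 2)(λ + 2)(λ + 3), so the eigenvalues are -3, -2, 2.
λ=2: eigenvector (1, 0, 1).
λ=-3: eigenvector (0, 1, 2).
λ=-2: eigenvector (2, 0, 3).
P = [[1, 0, 2], [0, 1, 0], [1, 2, 3]], D = diag(2, -3, -2), P⁻¹ = [[3, 4, -2], [0, 1, 0], [-1, -2, 1]].
Q² = P·diag(4, 9, 4)·P⁻¹ = [[4, 0, 0], [0, 9, 0], [0, 10, 4]].
The requested entry is 10.

10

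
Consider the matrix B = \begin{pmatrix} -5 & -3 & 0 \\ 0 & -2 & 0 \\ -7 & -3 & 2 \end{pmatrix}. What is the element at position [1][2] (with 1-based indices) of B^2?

21

Characteristic polynomial: s^3 + 5s^2 - 4s - 20 = (s - 2)(s + 2)(s + 5), so the eigenvalues are -5, -2, 2.
s=-5: eigenvector (1, 0, 1).
s=2: eigenvector (0, 0, 1).
s=-2: eigenvector (-1, 1, -1).
P = [[1, 0, -1], [0, 0, 1], [1, 1, -1]], D = diag(-5, 2, -2), P⁻¹ = [[1, 1, 0], [-1, 0, 1], [0, 1, 0]].
B² = P·diag(25, 4, 4)·P⁻¹ = [[25, 21, 0], [0, 4, 0], [21, 21, 4]].
The requested entry is 21.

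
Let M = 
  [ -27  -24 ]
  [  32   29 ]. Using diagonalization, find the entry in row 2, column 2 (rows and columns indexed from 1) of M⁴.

2257

Characteristic polynomial: μ^2 - 2μ - 15 = (μ - 5)(μ + 3), so the eigenvalues are -3, 5.
μ=5: eigenvector (-3, 4).
μ=-3: eigenvector (-1, 1).
P = [[-3, -1], [4, 1]], D = diag(5, -3), P⁻¹ = [[1, 1], [-4, -3]].
M⁴ = P·diag(625, 81)·P⁻¹ = [[-1551, -1632], [2176, 2257]].
The requested entry is 2257.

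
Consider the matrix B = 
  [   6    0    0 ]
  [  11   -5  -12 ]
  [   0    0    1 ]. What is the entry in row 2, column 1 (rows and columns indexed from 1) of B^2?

Characteristic polynomial: s^3 - 2s^2 - 29s + 30 = (s - 6)(s - 1)(s + 5), so the eigenvalues are -5, 1, 6.
s=6: eigenvector (1, 1, 0).
s=1: eigenvector (0, -2, 1).
s=-5: eigenvector (0, 1, 0).
P = [[1, 0, 0], [1, -2, 1], [0, 1, 0]], D = diag(6, 1, -5), P⁻¹ = [[1, 0, 0], [0, 0, 1], [-1, 1, 2]].
B² = P·diag(36, 1, 25)·P⁻¹ = [[36, 0, 0], [11, 25, 48], [0, 0, 1]].
The requested entry is 11.

11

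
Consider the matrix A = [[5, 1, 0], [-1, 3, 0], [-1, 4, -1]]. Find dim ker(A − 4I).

1

A − 4I = [[1, 1, 0], [-1, -1, 0], [-1, 4, -5]].
This matrix has rank 2, so its null space has dimension 3 − 2 = 1.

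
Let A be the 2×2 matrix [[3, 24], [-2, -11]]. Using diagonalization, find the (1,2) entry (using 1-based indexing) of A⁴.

Characteristic polynomial: λ^2 + 8λ + 15 = (λ + 3)(λ + 5), so the eigenvalues are -5, -3.
λ=-5: eigenvector (-3, 1).
λ=-3: eigenvector (4, -1).
P = [[-3, 4], [1, -1]], D = diag(-5, -3), P⁻¹ = [[1, 4], [1, 3]].
A⁴ = P·diag(625, 81)·P⁻¹ = [[-1551, -6528], [544, 2257]].
The requested entry is -6528.

-6528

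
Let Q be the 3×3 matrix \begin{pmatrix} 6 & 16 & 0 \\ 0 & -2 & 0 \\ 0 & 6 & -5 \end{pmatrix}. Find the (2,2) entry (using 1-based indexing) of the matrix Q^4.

16

Characteristic polynomial: μ^3 + μ^2 - 32μ - 60 = (μ - 6)(μ + 2)(μ + 5), so the eigenvalues are -5, -2, 6.
μ=-5: eigenvector (0, 0, 1).
μ=-2: eigenvector (-2, 1, 2).
μ=6: eigenvector (1, 0, 0).
P = [[0, -2, 1], [0, 1, 0], [1, 2, 0]], D = diag(-5, -2, 6), P⁻¹ = [[0, -2, 1], [0, 1, 0], [1, 2, 0]].
Q⁴ = P·diag(625, 16, 1296)·P⁻¹ = [[1296, 2560, 0], [0, 16, 0], [0, -1218, 625]].
The requested entry is 16.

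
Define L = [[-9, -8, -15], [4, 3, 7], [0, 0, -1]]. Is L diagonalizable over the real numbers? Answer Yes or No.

No

Characteristic polynomial: p(t) = t^3 + 7t^2 + 11t + 5 = (t + 1)^2(t + 5).
t = -1 has algebraic multiplicity 2; rank(L + 1I) = 2, so geometric multiplicity = 1.
Geometric multiplicity < algebraic multiplicity, so L is not diagonalizable.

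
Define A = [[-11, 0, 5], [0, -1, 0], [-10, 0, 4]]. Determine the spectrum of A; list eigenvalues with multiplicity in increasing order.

-6, -1, -1

Characteristic polynomial: p(μ) = μ^3 + 8μ^2 + 13μ + 6 = (μ + 1)^2(μ + 6).
Roots (with multiplicity): -6, -1, -1.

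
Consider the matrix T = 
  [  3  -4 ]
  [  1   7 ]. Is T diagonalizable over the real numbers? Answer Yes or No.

Characteristic polynomial: p(r) = r^2 - 10r + 25 = (r - 5)^2.
r = 5 has algebraic multiplicity 2; rank(T − 5I) = 1, so geometric multiplicity = 1.
Geometric multiplicity < algebraic multiplicity, so T is not diagonalizable.

No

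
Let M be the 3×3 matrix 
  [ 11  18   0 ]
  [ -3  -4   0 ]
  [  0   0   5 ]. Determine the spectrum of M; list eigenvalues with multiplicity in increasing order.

Characteristic polynomial: p(s) = s^3 - 12s^2 + 45s - 50 = (s - 5)^2(s - 2).
Roots (with multiplicity): 2, 5, 5.

2, 5, 5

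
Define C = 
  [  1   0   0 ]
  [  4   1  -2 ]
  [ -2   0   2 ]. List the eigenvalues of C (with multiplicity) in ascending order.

1, 1, 2

Characteristic polynomial: p(s) = s^3 - 4s^2 + 5s - 2 = (s - 2)(s - 1)^2.
Roots (with multiplicity): 1, 1, 2.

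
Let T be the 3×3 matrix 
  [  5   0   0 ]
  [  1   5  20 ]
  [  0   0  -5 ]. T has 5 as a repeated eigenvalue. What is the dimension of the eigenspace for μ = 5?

T − 5I = [[0, 0, 0], [1, 0, 20], [0, 0, -10]].
This matrix has rank 2, so its null space has dimension 3 − 2 = 1.

1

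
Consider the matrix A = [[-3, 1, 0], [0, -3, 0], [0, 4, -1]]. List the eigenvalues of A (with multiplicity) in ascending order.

-3, -3, -1

Characteristic polynomial: p(λ) = λ^3 + 7λ^2 + 15λ + 9 = (λ + 1)(λ + 3)^2.
Roots (with multiplicity): -3, -3, -1.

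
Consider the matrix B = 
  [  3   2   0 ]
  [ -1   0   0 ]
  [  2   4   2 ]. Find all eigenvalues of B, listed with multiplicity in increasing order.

Characteristic polynomial: p(μ) = μ^3 - 5μ^2 + 8μ - 4 = (μ - 2)^2(μ - 1).
Roots (with multiplicity): 1, 2, 2.

1, 2, 2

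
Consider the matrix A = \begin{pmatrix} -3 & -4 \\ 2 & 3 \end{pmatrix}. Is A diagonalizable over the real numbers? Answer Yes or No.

Yes

Characteristic polynomial: p(s) = s^2 - 1 = (s - 1)(s + 1).
All 2 eigenvalues are distinct, so A is diagonalizable.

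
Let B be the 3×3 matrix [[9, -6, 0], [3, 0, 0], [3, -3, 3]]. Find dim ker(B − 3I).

2

B − 3I = [[6, -6, 0], [3, -3, 0], [3, -3, 0]].
This matrix has rank 1, so its null space has dimension 3 − 1 = 2.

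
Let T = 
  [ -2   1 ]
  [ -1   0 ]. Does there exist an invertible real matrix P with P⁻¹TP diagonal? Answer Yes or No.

No

Characteristic polynomial: p(λ) = λ^2 + 2λ + 1 = (λ + 1)^2.
λ = -1 has algebraic multiplicity 2; rank(T + 1I) = 1, so geometric multiplicity = 1.
Geometric multiplicity < algebraic multiplicity, so T is not diagonalizable.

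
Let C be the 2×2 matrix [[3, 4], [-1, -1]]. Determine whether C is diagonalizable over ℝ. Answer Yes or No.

Characteristic polynomial: p(t) = t^2 - 2t + 1 = (t - 1)^2.
t = 1 has algebraic multiplicity 2; rank(C − 1I) = 1, so geometric multiplicity = 1.
Geometric multiplicity < algebraic multiplicity, so C is not diagonalizable.

No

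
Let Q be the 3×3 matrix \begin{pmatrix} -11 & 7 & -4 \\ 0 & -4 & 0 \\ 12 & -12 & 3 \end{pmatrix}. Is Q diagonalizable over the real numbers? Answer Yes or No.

Yes

Characteristic polynomial: p(s) = s^3 + 12s^2 + 47s + 60 = (s + 3)(s + 4)(s + 5).
All 3 eigenvalues are distinct, so Q is diagonalizable.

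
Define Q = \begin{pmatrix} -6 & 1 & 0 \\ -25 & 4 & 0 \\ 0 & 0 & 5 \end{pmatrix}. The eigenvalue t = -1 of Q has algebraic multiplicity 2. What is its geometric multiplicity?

Q + 1I = [[-5, 1, 0], [-25, 5, 0], [0, 0, 6]].
This matrix has rank 2, so its null space has dimension 3 − 2 = 1.

1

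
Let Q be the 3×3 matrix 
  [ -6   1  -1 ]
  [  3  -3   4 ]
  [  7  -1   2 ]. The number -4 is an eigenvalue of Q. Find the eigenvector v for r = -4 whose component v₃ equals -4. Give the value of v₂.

4

Q + 4I = [[-2, 1, -1], [3, 1, 4], [7, -1, 6]].
Solving (Q + 4I)v = 0 gives the eigenspace spanned by (4, 4, -4).
With v₃ = -4, v = (4, 4, -4), so v₂ = 4.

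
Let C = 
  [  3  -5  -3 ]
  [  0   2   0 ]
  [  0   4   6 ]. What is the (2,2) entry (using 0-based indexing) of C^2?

Characteristic polynomial: λ^3 - 11λ^2 + 36λ - 36 = (λ - 6)(λ - 3)(λ - 2), so the eigenvalues are 2, 3, 6.
λ=3: eigenvector (1, 0, 0).
λ=2: eigenvector (2, 1, -1).
λ=6: eigenvector (-1, 0, 1).
P = [[1, 2, -1], [0, 1, 0], [0, -1, 1]], D = diag(3, 2, 6), P⁻¹ = [[1, -1, 1], [0, 1, 0], [0, 1, 1]].
C² = P·diag(9, 4, 36)·P⁻¹ = [[9, -37, -27], [0, 4, 0], [0, 32, 36]].
The requested entry is 36.

36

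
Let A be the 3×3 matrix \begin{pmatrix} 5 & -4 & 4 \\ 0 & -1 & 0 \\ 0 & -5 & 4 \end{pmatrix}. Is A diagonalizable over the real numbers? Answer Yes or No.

Characteristic polynomial: p(μ) = μ^3 - 8μ^2 + 11μ + 20 = (μ - 5)(μ - 4)(μ + 1).
All 3 eigenvalues are distinct, so A is diagonalizable.

Yes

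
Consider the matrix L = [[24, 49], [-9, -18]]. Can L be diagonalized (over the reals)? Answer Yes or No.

Characteristic polynomial: p(r) = r^2 - 6r + 9 = (r - 3)^2.
r = 3 has algebraic multiplicity 2; rank(L − 3I) = 1, so geometric multiplicity = 1.
Geometric multiplicity < algebraic multiplicity, so L is not diagonalizable.

No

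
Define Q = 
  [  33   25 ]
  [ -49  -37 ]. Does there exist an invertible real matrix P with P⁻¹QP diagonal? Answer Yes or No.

No

Characteristic polynomial: p(t) = t^2 + 4t + 4 = (t + 2)^2.
t = -2 has algebraic multiplicity 2; rank(Q + 2I) = 1, so geometric multiplicity = 1.
Geometric multiplicity < algebraic multiplicity, so Q is not diagonalizable.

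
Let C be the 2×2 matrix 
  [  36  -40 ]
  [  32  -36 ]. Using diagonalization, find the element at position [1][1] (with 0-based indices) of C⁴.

Characteristic polynomial: r^2 - 16 = (r - 4)(r + 4), so the eigenvalues are -4, 4.
r=4: eigenvector (5, 4).
r=-4: eigenvector (1, 1).
P = [[5, 1], [4, 1]], D = diag(4, -4), P⁻¹ = [[1, -1], [-4, 5]].
C⁴ = P·diag(256, 256)·P⁻¹ = [[256, 0], [0, 256]].
The requested entry is 256.

256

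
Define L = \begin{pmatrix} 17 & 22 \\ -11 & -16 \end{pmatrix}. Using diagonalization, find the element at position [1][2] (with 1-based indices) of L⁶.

62062

Characteristic polynomial: r^2 - r - 30 = (r - 6)(r + 5), so the eigenvalues are -5, 6.
r=-5: eigenvector (-1, 1).
r=6: eigenvector (2, -1).
P = [[-1, 2], [1, -1]], D = diag(-5, 6), P⁻¹ = [[1, 2], [1, 1]].
L⁶ = P·diag(15625, 46656)·P⁻¹ = [[77687, 62062], [-31031, -15406]].
The requested entry is 62062.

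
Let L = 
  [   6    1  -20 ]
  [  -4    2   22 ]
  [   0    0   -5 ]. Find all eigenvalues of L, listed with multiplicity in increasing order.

-5, 4, 4

Characteristic polynomial: p(s) = s^3 - 3s^2 - 24s + 80 = (s - 4)^2(s + 5).
Roots (with multiplicity): -5, 4, 4.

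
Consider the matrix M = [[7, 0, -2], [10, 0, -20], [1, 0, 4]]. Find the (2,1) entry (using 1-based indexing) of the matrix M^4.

1250

Characteristic polynomial: s^3 - 11s^2 + 30s = s(s - 6)(s - 5), so the eigenvalues are 0, 5, 6.
s=5: eigenvector (1, -2, 1).
s=0: eigenvector (0, 1, 0).
s=6: eigenvector (-2, 0, -1).
P = [[1, 0, -2], [-2, 1, 0], [1, 0, -1]], D = diag(5, 0, 6), P⁻¹ = [[-1, 0, 2], [-2, 1, 4], [-1, 0, 1]].
M⁴ = P·diag(625, 0, 1296)·P⁻¹ = [[1967, 0, -1342], [1250, 0, -2500], [671, 0, -46]].
The requested entry is 1250.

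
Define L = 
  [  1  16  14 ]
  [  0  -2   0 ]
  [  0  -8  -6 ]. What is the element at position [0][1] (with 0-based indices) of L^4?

-5120

Characteristic polynomial: t^3 + 7t^2 + 4t - 12 = (t - 1)(t + 2)(t + 6), so the eigenvalues are -6, -2, 1.
t=1: eigenvector (1, 0, 0).
t=-2: eigenvector (4, 1, -2).
t=-6: eigenvector (-2, 0, 1).
P = [[1, 4, -2], [0, 1, 0], [0, -2, 1]], D = diag(1, -2, -6), P⁻¹ = [[1, 0, 2], [0, 1, 0], [0, 2, 1]].
L⁴ = P·diag(1, 16, 1296)·P⁻¹ = [[1, -5120, -2590], [0, 16, 0], [0, 2560, 1296]].
The requested entry is -5120.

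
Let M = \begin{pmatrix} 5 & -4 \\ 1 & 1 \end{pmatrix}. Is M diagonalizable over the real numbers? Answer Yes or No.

Characteristic polynomial: p(r) = r^2 - 6r + 9 = (r - 3)^2.
r = 3 has algebraic multiplicity 2; rank(M − 3I) = 1, so geometric multiplicity = 1.
Geometric multiplicity < algebraic multiplicity, so M is not diagonalizable.

No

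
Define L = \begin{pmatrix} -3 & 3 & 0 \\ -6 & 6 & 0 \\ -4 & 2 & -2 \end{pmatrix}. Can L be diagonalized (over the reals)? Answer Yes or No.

Characteristic polynomial: p(t) = t^3 - t^2 - 6t = t(t - 3)(t + 2).
All 3 eigenvalues are distinct, so L is diagonalizable.

Yes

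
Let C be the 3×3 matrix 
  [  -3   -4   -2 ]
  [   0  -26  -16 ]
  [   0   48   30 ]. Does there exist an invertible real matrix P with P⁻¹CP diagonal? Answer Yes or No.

Yes

Characteristic polynomial: p(t) = t^3 - t^2 - 24t - 36 = (t - 6)(t + 2)(t + 3).
All 3 eigenvalues are distinct, so C is diagonalizable.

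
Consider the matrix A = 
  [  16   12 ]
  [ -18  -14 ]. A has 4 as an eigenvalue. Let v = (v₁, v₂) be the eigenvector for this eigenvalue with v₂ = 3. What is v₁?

A − 4I = [[12, 12], [-18, -18]].
Solving (A − 4I)v = 0 gives the eigenspace spanned by (-3, 3).
With v₂ = 3, v = (-3, 3), so v₁ = -3.

-3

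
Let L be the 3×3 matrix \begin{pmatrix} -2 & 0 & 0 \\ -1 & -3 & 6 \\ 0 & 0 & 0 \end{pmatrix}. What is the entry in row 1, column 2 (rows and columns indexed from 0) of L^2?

Characteristic polynomial: μ^3 + 5μ^2 + 6μ = μ(μ + 2)(μ + 3), so the eigenvalues are -3, -2, 0.
μ=-2: eigenvector (1, -1, 0).
μ=-3: eigenvector (0, 1, 0).
μ=0: eigenvector (0, 2, 1).
P = [[1, 0, 0], [-1, 1, 2], [0, 0, 1]], D = diag(-2, -3, 0), P⁻¹ = [[1, 0, 0], [1, 1, -2], [0, 0, 1]].
L² = P·diag(4, 9, 0)·P⁻¹ = [[4, 0, 0], [5, 9, -18], [0, 0, 0]].
The requested entry is -18.

-18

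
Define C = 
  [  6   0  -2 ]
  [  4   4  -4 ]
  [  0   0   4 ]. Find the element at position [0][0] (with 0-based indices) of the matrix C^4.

1296

Characteristic polynomial: t^3 - 14t^2 + 64t - 96 = (t - 6)(t - 4)^2, so the eigenvalues are 4, 4, 6.
t=6: eigenvector (1, 2, 0).
t=4: eigenvector (0, 1, 0).
t=4: eigenvector (1, 2, 1).
P = [[1, 0, 1], [2, 1, 2], [0, 0, 1]], D = diag(6, 4, 4), P⁻¹ = [[1, 0, -1], [-2, 1, 0], [0, 0, 1]].
C⁴ = P·diag(1296, 256, 256)·P⁻¹ = [[1296, 0, -1040], [2080, 256, -2080], [0, 0, 256]].
The requested entry is 1296.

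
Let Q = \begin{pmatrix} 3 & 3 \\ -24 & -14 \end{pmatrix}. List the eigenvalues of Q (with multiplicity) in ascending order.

-6, -5

Characteristic polynomial: p(r) = r^2 + 11r + 30 = (r + 5)(r + 6).
Roots (with multiplicity): -6, -5.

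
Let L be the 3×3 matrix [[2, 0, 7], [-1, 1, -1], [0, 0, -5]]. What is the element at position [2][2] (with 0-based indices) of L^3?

-125

Characteristic polynomial: s^3 + 2s^2 - 13s + 10 = (s - 2)(s - 1)(s + 5), so the eigenvalues are -5, 1, 2.
s=2: eigenvector (1, -1, 0).
s=1: eigenvector (0, 1, 0).
s=-5: eigenvector (-1, 0, 1).
P = [[1, 0, -1], [-1, 1, 0], [0, 0, 1]], D = diag(2, 1, -5), P⁻¹ = [[1, 0, 1], [1, 1, 1], [0, 0, 1]].
L³ = P·diag(8, 1, -125)·P⁻¹ = [[8, 0, 133], [-7, 1, -7], [0, 0, -125]].
The requested entry is -125.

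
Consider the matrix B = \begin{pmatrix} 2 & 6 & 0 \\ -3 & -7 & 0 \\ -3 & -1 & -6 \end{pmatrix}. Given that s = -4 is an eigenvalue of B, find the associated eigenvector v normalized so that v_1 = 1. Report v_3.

-1

B + 4I = [[6, 6, 0], [-3, -3, 0], [-3, -1, -2]].
Solving (B + 4I)v = 0 gives the eigenspace spanned by (1, -1, -1).
With v_1 = 1, v = (1, -1, -1), so v_3 = -1.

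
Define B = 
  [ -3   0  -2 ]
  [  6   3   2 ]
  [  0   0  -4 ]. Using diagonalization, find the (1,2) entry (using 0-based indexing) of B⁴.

Characteristic polynomial: λ^3 + 4λ^2 - 9λ - 36 = (λ - 3)(λ + 3)(λ + 4), so the eigenvalues are -4, -3, 3.
λ=-3: eigenvector (1, -1, 0).
λ=3: eigenvector (0, 1, 0).
λ=-4: eigenvector (2, -2, 1).
P = [[1, 0, 2], [-1, 1, -2], [0, 0, 1]], D = diag(-3, 3, -4), P⁻¹ = [[1, 0, -2], [1, 1, 0], [0, 0, 1]].
B⁴ = P·diag(81, 81, 256)·P⁻¹ = [[81, 0, 350], [0, 81, -350], [0, 0, 256]].
The requested entry is -350.

-350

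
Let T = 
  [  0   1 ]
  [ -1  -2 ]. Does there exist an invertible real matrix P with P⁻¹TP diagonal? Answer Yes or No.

Characteristic polynomial: p(λ) = λ^2 + 2λ + 1 = (λ + 1)^2.
λ = -1 has algebraic multiplicity 2; rank(T + 1I) = 1, so geometric multiplicity = 1.
Geometric multiplicity < algebraic multiplicity, so T is not diagonalizable.

No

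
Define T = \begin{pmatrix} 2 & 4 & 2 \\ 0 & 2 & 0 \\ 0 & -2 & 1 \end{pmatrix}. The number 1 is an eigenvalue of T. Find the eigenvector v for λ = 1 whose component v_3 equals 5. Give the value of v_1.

-10

T − 1I = [[1, 4, 2], [0, 1, 0], [0, -2, 0]].
Solving (T − 1I)v = 0 gives the eigenspace spanned by (-10, 0, 5).
With v_3 = 5, v = (-10, 0, 5), so v_1 = -10.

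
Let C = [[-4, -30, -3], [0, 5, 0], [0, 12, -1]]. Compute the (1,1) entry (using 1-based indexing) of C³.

Characteristic polynomial: t^3 - 21t - 20 = (t - 5)(t + 1)(t + 4), so the eigenvalues are -4, -1, 5.
t=-4: eigenvector (1, 0, 0).
t=5: eigenvector (-4, 1, 2).
t=-1: eigenvector (-1, 0, 1).
P = [[1, -4, -1], [0, 1, 0], [0, 2, 1]], D = diag(-4, 5, -1), P⁻¹ = [[1, 2, 1], [0, 1, 0], [0, -2, 1]].
C³ = P·diag(-64, 125, -1)·P⁻¹ = [[-64, -630, -63], [0, 125, 0], [0, 252, -1]].
The requested entry is -64.

-64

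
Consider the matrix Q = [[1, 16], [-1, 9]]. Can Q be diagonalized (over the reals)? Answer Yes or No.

Characteristic polynomial: p(μ) = μ^2 - 10μ + 25 = (μ - 5)^2.
μ = 5 has algebraic multiplicity 2; rank(Q − 5I) = 1, so geometric multiplicity = 1.
Geometric multiplicity < algebraic multiplicity, so Q is not diagonalizable.

No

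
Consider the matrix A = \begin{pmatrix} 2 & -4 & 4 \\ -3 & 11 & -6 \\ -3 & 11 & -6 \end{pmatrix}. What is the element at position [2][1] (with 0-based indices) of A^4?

1843

Characteristic polynomial: λ^3 - 7λ^2 + 10λ = λ(λ - 5)(λ - 2), so the eigenvalues are 0, 2, 5.
λ=5: eigenvector (0, -1, -1).
λ=2: eigenvector (1, 1, 1).
λ=0: eigenvector (-2, 0, 1).
P = [[0, 1, -2], [-1, 1, 0], [-1, 1, 1]], D = diag(5, 2, 0), P⁻¹ = [[1, -3, 2], [1, -2, 2], [0, -1, 1]].
A⁴ = P·diag(625, 16, 0)·P⁻¹ = [[16, -32, 32], [-609, 1843, -1218], [-609, 1843, -1218]].
The requested entry is 1843.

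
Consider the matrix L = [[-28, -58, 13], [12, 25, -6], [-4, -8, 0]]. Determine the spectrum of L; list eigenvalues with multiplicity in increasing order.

Characteristic polynomial: p(t) = t^3 + 3t^2 - 4 = (t - 1)(t + 2)^2.
Roots (with multiplicity): -2, -2, 1.

-2, -2, 1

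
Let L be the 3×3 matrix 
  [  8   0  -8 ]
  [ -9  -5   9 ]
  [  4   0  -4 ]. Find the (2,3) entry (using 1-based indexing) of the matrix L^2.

-9

Characteristic polynomial: λ^3 + λ^2 - 20λ = λ(λ - 4)(λ + 5), so the eigenvalues are -5, 0, 4.
λ=4: eigenvector (2, -1, 1).
λ=-5: eigenvector (0, 1, 0).
λ=0: eigenvector (1, 0, 1).
P = [[2, 0, 1], [-1, 1, 0], [1, 0, 1]], D = diag(4, -5, 0), P⁻¹ = [[1, 0, -1], [1, 1, -1], [-1, 0, 2]].
L² = P·diag(16, 25, 0)·P⁻¹ = [[32, 0, -32], [9, 25, -9], [16, 0, -16]].
The requested entry is -9.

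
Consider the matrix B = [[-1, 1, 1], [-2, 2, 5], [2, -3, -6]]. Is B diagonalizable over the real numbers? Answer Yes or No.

No

Characteristic polynomial: p(t) = t^3 + 5t^2 + 7t + 3 = (t + 1)^2(t + 3).
t = -1 has algebraic multiplicity 2; rank(B + 1I) = 2, so geometric multiplicity = 1.
Geometric multiplicity < algebraic multiplicity, so B is not diagonalizable.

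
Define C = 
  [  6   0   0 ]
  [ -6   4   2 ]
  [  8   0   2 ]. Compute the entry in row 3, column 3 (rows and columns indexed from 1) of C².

4

Characteristic polynomial: r^3 - 12r^2 + 44r - 48 = (r - 6)(r - 4)(r - 2), so the eigenvalues are 2, 4, 6.
r=6: eigenvector (1, -1, 2).
r=2: eigenvector (0, 1, -1).
r=4: eigenvector (0, 1, 0).
P = [[1, 0, 0], [-1, 1, 1], [2, -1, 0]], D = diag(6, 2, 4), P⁻¹ = [[1, 0, 0], [2, 0, -1], [-1, 1, 1]].
C² = P·diag(36, 4, 16)·P⁻¹ = [[36, 0, 0], [-44, 16, 12], [64, 0, 4]].
The requested entry is 4.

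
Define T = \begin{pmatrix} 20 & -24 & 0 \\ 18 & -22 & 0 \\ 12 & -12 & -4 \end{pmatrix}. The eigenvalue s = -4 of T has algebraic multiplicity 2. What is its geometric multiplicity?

2

T + 4I = [[24, -24, 0], [18, -18, 0], [12, -12, 0]].
This matrix has rank 1, so its null space has dimension 3 − 1 = 2.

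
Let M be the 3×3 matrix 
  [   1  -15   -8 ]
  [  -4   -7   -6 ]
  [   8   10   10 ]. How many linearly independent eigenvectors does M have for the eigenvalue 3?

M − 3I = [[-2, -15, -8], [-4, -10, -6], [8, 10, 7]].
This matrix has rank 2, so its null space has dimension 3 − 2 = 1.

1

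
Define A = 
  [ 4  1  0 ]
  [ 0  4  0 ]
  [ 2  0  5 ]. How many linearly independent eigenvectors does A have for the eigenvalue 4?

A − 4I = [[0, 1, 0], [0, 0, 0], [2, 0, 1]].
This matrix has rank 2, so its null space has dimension 3 − 2 = 1.

1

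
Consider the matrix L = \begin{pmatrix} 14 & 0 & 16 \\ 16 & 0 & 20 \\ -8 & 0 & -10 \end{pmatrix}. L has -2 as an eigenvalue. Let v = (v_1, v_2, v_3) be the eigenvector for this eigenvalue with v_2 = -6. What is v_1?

L + 2I = [[16, 0, 16], [16, 2, 20], [-8, 0, -8]].
Solving (L + 2I)v = 0 gives the eigenspace spanned by (-3, -6, 3).
With v_2 = -6, v = (-3, -6, 3), so v_1 = -3.

-3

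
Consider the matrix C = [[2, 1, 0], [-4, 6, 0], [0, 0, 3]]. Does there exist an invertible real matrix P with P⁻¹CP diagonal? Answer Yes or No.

No

Characteristic polynomial: p(t) = t^3 - 11t^2 + 40t - 48 = (t - 4)^2(t - 3).
t = 4 has algebraic multiplicity 2; rank(C − 4I) = 2, so geometric multiplicity = 1.
Geometric multiplicity < algebraic multiplicity, so C is not diagonalizable.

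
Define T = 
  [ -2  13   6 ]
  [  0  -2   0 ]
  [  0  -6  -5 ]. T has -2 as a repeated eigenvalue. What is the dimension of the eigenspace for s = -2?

T + 2I = [[0, 13, 6], [0, 0, 0], [0, -6, -3]].
This matrix has rank 2, so its null space has dimension 3 − 2 = 1.

1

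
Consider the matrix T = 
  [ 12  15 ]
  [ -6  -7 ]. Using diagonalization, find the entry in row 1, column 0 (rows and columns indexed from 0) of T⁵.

-1266

Characteristic polynomial: s^2 - 5s + 6 = (s - 3)(s - 2), so the eigenvalues are 2, 3.
s=2: eigenvector (-3, 2).
s=3: eigenvector (-5, 3).
P = [[-3, -5], [2, 3]], D = diag(2, 3), P⁻¹ = [[3, 5], [-2, -3]].
T⁵ = P·diag(32, 243)·P⁻¹ = [[2142, 3165], [-1266, -1867]].
The requested entry is -1266.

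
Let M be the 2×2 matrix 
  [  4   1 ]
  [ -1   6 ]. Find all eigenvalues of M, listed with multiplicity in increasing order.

5, 5

Characteristic polynomial: p(λ) = λ^2 - 10λ + 25 = (λ - 5)^2.
Roots (with multiplicity): 5, 5.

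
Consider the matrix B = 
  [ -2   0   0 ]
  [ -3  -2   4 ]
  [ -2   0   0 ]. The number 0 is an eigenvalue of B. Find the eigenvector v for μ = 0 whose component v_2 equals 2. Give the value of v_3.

B = [[-2, 0, 0], [-3, -2, 4], [-2, 0, 0]].
Solving (B)v = 0 gives the eigenspace spanned by (0, 2, 1).
With v_2 = 2, v = (0, 2, 1), so v_3 = 1.

1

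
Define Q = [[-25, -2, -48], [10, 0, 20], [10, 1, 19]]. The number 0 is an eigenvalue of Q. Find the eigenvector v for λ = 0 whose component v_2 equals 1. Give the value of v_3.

Q = [[-25, -2, -48], [10, 0, 20], [10, 1, 19]].
Solving (Q)v = 0 gives the eigenspace spanned by (-2, 1, 1).
With v_2 = 1, v = (-2, 1, 1), so v_3 = 1.

1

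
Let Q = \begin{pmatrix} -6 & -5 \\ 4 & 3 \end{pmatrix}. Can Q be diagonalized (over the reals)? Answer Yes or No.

Characteristic polynomial: p(r) = r^2 + 3r + 2 = (r + 1)(r + 2).
All 2 eigenvalues are distinct, so Q is diagonalizable.

Yes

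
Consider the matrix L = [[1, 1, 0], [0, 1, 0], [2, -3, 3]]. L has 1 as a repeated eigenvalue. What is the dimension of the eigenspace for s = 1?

1

L − 1I = [[0, 1, 0], [0, 0, 0], [2, -3, 2]].
This matrix has rank 2, so its null space has dimension 3 − 2 = 1.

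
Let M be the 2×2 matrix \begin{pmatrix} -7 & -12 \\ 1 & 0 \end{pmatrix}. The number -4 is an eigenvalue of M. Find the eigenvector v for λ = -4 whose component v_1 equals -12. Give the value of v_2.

3

M + 4I = [[-3, -12], [1, 4]].
Solving (M + 4I)v = 0 gives the eigenspace spanned by (-12, 3).
With v_1 = -12, v = (-12, 3), so v_2 = 3.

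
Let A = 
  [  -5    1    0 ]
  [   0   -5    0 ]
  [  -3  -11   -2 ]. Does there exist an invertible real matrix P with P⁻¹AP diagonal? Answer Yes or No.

No

Characteristic polynomial: p(r) = r^3 + 12r^2 + 45r + 50 = (r + 2)(r + 5)^2.
r = -5 has algebraic multiplicity 2; rank(A + 5I) = 2, so geometric multiplicity = 1.
Geometric multiplicity < algebraic multiplicity, so A is not diagonalizable.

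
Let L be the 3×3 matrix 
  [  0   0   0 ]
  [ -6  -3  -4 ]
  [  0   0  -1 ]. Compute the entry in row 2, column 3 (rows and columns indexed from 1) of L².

16

Characteristic polynomial: t^3 + 4t^2 + 3t = t(t + 1)(t + 3), so the eigenvalues are -3, -1, 0.
t=0: eigenvector (1, -2, 0).
t=-3: eigenvector (0, 1, 0).
t=-1: eigenvector (0, -2, 1).
P = [[1, 0, 0], [-2, 1, -2], [0, 0, 1]], D = diag(0, -3, -1), P⁻¹ = [[1, 0, 0], [2, 1, 2], [0, 0, 1]].
L² = P·diag(0, 9, 1)·P⁻¹ = [[0, 0, 0], [18, 9, 16], [0, 0, 1]].
The requested entry is 16.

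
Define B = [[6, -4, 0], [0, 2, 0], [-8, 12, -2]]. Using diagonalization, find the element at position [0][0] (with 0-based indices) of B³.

Characteristic polynomial: t^3 - 6t^2 - 4t + 24 = (t - 6)(t - 2)(t + 2), so the eigenvalues are -2, 2, 6.
t=2: eigenvector (1, 1, 1).
t=6: eigenvector (1, 0, -1).
t=-2: eigenvector (0, 0, 1).
P = [[1, 1, 0], [1, 0, 0], [1, -1, 1]], D = diag(2, 6, -2), P⁻¹ = [[0, 1, 0], [1, -1, 0], [1, -2, 1]].
B³ = P·diag(8, 216, -8)·P⁻¹ = [[216, -208, 0], [0, 8, 0], [-224, 240, -8]].
The requested entry is 216.

216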